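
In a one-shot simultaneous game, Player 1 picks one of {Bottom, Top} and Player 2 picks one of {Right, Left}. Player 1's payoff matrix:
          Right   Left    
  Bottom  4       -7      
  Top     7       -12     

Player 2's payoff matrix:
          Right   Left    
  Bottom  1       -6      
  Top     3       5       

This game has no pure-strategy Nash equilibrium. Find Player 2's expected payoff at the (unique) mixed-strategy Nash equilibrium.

Player 1's mix must leave Player 2 indifferent between Right and Left.
  Player 2's payoff to Right: p·1 + (1−p)·3 = -2p + 3
  Player 2's payoff to Left: p·(-6) + (1−p)·5 = -11p + 5
  -2p + 3 = -11p + 5  ⇒  9p = 2  ⇒  p = 2/9.
At equilibrium Player 2 is indifferent across columns, so Player 2's payoff equals the payoff from Right: (2/9)·1 + (7/9)·3 = 23/9.

23/9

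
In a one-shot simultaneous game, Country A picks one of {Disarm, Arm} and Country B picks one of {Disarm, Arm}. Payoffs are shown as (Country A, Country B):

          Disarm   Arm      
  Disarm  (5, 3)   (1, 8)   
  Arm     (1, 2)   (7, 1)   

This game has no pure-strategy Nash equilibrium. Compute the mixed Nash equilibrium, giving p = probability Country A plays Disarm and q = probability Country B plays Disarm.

Country B's indifference between Disarm and Arm determines Country A's mixing probability p:
  Country B's payoff to Disarm: p·3 + (1−p)·2 = p + 2
  Country B's payoff to Arm: p·8 + (1−p)·1 = 7p + 1
  p + 2 = 7p + 1  ⇒  -6p = -1  ⇒  p = 1/6.
Country A's indifference between Disarm and Arm determines Country B's mixing probability q:
  Country A's payoff to Disarm: q·5 + (1−q)·1 = 4q + 1
  Country A's payoff to Arm: q·1 + (1−q)·7 = -6q + 7
  4q + 1 = -6q + 7  ⇒  10q = 6  ⇒  q = 3/5.

p = 1/6, q = 3/5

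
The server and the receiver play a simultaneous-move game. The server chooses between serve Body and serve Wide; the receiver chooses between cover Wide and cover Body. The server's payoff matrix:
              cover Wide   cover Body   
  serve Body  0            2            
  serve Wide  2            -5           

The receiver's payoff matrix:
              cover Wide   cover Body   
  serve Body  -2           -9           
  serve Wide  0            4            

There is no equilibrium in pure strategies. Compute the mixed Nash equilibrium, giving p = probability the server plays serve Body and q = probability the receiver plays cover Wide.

Set the receiver's expected payoff from cover Wide equal to that from cover Body:
  the receiver's payoff from cover Wide: p·(-2) + (1−p)·0 = -2p
  the receiver's payoff from cover Body: p·(-9) + (1−p)·4 = -13p + 4
  -2p = -13p + 4  ⇒  11p = 4  ⇒  p = 4/11.
Set the server's expected payoff from serve Body equal to that from serve Wide:
  the server's payoff to serve Body: q·0 + (1−q)·2 = -2q + 2
  the server's payoff to serve Wide: q·2 + (1−q)·(-5) = 7q - 5
  -2q + 2 = 7q - 5  ⇒  -9q = -7  ⇒  q = 7/9.

p = 4/11, q = 7/9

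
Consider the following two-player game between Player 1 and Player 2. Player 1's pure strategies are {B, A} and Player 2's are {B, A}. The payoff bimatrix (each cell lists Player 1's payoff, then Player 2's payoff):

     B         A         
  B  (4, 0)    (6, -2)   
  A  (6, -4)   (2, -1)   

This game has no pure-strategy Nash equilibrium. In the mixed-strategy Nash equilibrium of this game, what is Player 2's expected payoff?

Set Player 2's expected payoff from B equal to that from A:
  Player 2's payoff from B: p·0 + (1−p)·(-4) = 4p - 4
  Player 2's payoff from A: p·(-2) + (1−p)·(-1) = -p - 1
  4p - 4 = -p - 1  ⇒  5p = 3  ⇒  p = 3/5.
At equilibrium Player 2 is indifferent across columns, so Player 2's payoff equals the payoff from B: (3/5)·0 + (2/5)·(-4) = -8/5.

-8/5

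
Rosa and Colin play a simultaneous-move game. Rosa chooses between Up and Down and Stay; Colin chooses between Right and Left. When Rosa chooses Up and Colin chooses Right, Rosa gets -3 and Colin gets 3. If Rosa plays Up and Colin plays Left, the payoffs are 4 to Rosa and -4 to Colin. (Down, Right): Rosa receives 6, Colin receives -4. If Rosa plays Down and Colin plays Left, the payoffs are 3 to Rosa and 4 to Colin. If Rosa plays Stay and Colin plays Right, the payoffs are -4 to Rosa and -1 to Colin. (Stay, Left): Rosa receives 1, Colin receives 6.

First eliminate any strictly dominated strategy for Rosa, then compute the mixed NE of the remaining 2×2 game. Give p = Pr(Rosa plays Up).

p = 8/15

Rosa's strategy Stay is strictly dominated by Up: -3 > -4 and 4 > 1. Eliminate Stay.
Colin's indifference between Right and Left determines Rosa's mixing probability p:
  Colin's payoff to Right: p·3 + (1−p)·(-4) = 7p - 4
  Colin's payoff to Left: p·(-4) + (1−p)·4 = -8p + 4
  7p - 4 = -8p + 4  ⇒  15p = 8  ⇒  p = 8/15.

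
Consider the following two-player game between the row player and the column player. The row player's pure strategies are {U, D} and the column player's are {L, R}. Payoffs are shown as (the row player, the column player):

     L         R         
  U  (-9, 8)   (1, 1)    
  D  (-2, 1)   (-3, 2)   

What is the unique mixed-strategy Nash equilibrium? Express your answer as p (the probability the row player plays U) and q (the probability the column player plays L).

p = 1/8, q = 4/11

Set the column player's expected payoff from L equal to that from R:
  the column player's expected payoff from L: p·8 + (1−p)·1 = 7p + 1
  the column player's expected payoff from R: p·1 + (1−p)·2 = -p + 2
  7p + 1 = -p + 2  ⇒  8p = 1  ⇒  p = 1/8.
Set the row player's expected payoff from U equal to that from D:
  the row player's expected payoff from U: q·(-9) + (1−q)·1 = -10q + 1
  the row player's expected payoff from D: q·(-2) + (1−q)·(-3) = q - 3
  -10q + 1 = q - 3  ⇒  -11q = -4  ⇒  q = 4/11.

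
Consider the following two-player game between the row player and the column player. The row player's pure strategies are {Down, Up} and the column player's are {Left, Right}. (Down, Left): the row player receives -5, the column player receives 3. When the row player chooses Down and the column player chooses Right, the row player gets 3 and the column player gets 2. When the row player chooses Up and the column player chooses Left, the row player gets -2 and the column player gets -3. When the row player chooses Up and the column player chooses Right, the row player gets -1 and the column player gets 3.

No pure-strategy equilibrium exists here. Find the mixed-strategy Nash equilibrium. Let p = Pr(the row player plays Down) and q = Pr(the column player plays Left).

p = 6/7, q = 4/7

In a mixed equilibrium the column player is indifferent between Left and Right; this condition fixes p.
  the column player's payoff from Left: p·3 + (1−p)·(-3) = 6p - 3
  the column player's payoff from Right: p·2 + (1−p)·3 = -p + 3
  6p - 3 = -p + 3  ⇒  7p = 6  ⇒  p = 6/7.
For the row player to be willing to mix, the row player must be indifferent between Down and Up, which pins down the column player's mix.
  the row player's payoff to Down: q·(-5) + (1−q)·3 = -8q + 3
  the row player's payoff to Up: q·(-2) + (1−q)·(-1) = -q - 1
  -8q + 3 = -q - 1  ⇒  -7q = -4  ⇒  q = 4/7.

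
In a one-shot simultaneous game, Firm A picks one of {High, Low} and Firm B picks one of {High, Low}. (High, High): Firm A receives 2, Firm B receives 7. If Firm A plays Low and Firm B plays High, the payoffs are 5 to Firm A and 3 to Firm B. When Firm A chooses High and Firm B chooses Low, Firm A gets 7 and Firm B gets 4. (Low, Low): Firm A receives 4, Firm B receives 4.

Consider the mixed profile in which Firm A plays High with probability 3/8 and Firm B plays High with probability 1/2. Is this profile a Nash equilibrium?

Given Firm A's mix p = 3/8, Firm B's payoff from High is 9/2 but from Low is 4. Firm B strictly prefers High, so Firm B would not mix.
So the proposed profile is not a Nash equilibrium.

No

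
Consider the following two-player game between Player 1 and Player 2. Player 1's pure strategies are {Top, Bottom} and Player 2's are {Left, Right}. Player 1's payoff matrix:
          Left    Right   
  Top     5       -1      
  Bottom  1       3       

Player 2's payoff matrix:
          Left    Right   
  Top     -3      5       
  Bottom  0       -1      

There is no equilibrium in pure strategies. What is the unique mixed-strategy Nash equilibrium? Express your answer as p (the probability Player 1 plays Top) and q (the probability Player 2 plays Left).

Set Player 2's expected payoff from Left equal to that from Right:
  Player 2's payoff from Left: p·(-3) + (1−p)·0 = -3p
  Player 2's payoff from Right: p·5 + (1−p)·(-1) = 6p - 1
  -3p = 6p - 1  ⇒  -9p = -1  ⇒  p = 1/9.
Set Player 1's expected payoff from Top equal to that from Bottom:
  Player 1's payoff to Top: q·5 + (1−q)·(-1) = 6q - 1
  Player 1's payoff to Bottom: q·1 + (1−q)·3 = -2q + 3
  6q - 1 = -2q + 3  ⇒  8q = 4  ⇒  q = 1/2.

p = 1/9, q = 1/2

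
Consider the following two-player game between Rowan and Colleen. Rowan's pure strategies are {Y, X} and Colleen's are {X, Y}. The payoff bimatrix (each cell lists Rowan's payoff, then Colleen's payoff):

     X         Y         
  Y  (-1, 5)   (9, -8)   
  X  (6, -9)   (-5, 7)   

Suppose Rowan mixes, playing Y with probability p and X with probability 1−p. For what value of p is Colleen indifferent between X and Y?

p = 16/29

Colleen's indifference between X and Y determines Rowan's mixing probability p:
  Colleen's expected payoff from X: p·5 + (1−p)·(-9) = 14p - 9
  Colleen's expected payoff from Y: p·(-8) + (1−p)·7 = -15p + 7
  14p - 9 = -15p + 7  ⇒  29p = 16  ⇒  p = 16/29.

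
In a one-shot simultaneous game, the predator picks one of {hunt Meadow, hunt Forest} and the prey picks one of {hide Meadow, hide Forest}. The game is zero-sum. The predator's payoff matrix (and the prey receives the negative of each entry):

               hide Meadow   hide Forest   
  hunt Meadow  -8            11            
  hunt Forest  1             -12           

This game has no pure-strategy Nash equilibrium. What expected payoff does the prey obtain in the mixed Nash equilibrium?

Set the prey's expected payoff from hide Meadow equal to that from hide Forest:
  the prey's expected payoff from hide Meadow: p·8 + (1−p)·(-1) = 9p - 1
  the prey's expected payoff from hide Forest: p·(-11) + (1−p)·12 = -23p + 12
  9p - 1 = -23p + 12  ⇒  32p = 13  ⇒  p = 13/32.
At equilibrium the prey is indifferent across columns, so the prey's payoff equals the payoff from hide Meadow: (13/32)·8 + (19/32)·(-1) = 85/32.

85/32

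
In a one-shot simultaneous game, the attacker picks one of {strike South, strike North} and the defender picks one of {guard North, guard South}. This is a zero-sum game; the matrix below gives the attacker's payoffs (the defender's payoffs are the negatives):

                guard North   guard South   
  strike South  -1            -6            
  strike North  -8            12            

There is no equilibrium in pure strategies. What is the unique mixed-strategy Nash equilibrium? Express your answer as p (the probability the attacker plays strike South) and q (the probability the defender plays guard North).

p = 4/5, q = 18/25

For the defender to be willing to mix, the defender must be indifferent between guard North and guard South, which pins down the attacker's mix.
  the defender's payoff from guard North: p·1 + (1−p)·8 = -7p + 8
  the defender's payoff from guard South: p·6 + (1−p)·(-12) = 18p - 12
  -7p + 8 = 18p - 12  ⇒  -25p = -20  ⇒  p = 4/5.
In a mixed equilibrium the attacker is indifferent between strike South and strike North; this condition fixes q.
  the attacker's payoff from strike South: q·(-1) + (1−q)·(-6) = 5q - 6
  the attacker's payoff from strike North: q·(-8) + (1−q)·12 = -20q + 12
  5q - 6 = -20q + 12  ⇒  25q = 18  ⇒  q = 18/25.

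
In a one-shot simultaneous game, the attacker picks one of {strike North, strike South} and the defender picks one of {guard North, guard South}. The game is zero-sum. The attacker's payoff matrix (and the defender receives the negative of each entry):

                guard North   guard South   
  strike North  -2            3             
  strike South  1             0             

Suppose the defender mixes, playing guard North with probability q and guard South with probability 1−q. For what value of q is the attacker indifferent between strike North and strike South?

q = 1/2

The attacker's indifference between strike North and strike South determines the defender's mixing probability q:
  the attacker's payoff to strike North: q·(-2) + (1−q)·3 = -5q + 3
  the attacker's payoff to strike South: q·1 + (1−q)·0 = q
  -5q + 3 = q  ⇒  -6q = -3  ⇒  q = 1/2.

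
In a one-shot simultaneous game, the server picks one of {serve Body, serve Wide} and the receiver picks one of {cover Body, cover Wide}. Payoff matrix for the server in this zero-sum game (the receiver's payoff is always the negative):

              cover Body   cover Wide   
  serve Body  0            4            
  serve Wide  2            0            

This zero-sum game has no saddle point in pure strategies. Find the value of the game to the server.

Set the server's expected payoff from serve Body equal to that from serve Wide:
  the server's expected payoff from serve Body: q·0 + (1−q)·4 = -4q + 4
  the server's expected payoff from serve Wide: q·2 + (1−q)·0 = 2q
  -4q + 4 = 2q  ⇒  -6q = -4  ⇒  q = 2/3.
The value is the server's expected payoff against this mix (using serve Body): (2/3)·0 + (1/3)·4 = 4/3.

v = 4/3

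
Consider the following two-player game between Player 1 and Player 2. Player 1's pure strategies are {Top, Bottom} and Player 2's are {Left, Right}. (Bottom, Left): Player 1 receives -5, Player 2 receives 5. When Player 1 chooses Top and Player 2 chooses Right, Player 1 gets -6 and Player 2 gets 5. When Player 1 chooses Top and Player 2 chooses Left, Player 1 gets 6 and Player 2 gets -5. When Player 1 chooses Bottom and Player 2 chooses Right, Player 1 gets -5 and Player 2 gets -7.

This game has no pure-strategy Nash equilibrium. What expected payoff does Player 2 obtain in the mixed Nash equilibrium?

-5/11

For Player 2 to be willing to mix, Player 2 must be indifferent between Left and Right, which pins down Player 1's mix.
  Player 2's payoff to Left: p·(-5) + (1−p)·5 = -10p + 5
  Player 2's payoff to Right: p·5 + (1−p)·(-7) = 12p - 7
  -10p + 5 = 12p - 7  ⇒  -22p = -12  ⇒  p = 6/11.
At equilibrium Player 2 is indifferent across columns, so Player 2's payoff equals the payoff from Left: (6/11)·(-5) + (5/11)·5 = -5/11.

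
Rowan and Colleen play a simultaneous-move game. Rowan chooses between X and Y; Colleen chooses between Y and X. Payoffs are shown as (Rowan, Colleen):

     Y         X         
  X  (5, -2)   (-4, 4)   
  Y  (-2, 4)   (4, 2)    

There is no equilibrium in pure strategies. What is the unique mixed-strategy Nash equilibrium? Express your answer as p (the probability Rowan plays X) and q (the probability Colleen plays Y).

Rowan's mix must leave Colleen indifferent between Y and X.
  Colleen's expected payoff from Y: p·(-2) + (1−p)·4 = -6p + 4
  Colleen's expected payoff from X: p·4 + (1−p)·2 = 2p + 2
  -6p + 4 = 2p + 2  ⇒  -8p = -2  ⇒  p = 1/4.
Set Rowan's expected payoff from X equal to that from Y:
  Rowan's payoff to X: q·5 + (1−q)·(-4) = 9q - 4
  Rowan's payoff to Y: q·(-2) + (1−q)·4 = -6q + 4
  9q - 4 = -6q + 4  ⇒  15q = 8  ⇒  q = 8/15.

p = 1/4, q = 8/15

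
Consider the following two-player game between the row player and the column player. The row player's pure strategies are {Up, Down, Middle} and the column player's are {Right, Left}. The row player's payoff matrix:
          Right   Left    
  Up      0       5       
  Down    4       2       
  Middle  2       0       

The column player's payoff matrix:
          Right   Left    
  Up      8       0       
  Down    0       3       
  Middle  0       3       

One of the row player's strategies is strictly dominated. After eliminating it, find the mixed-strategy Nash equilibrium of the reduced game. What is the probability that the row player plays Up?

The row player's strategy Middle is strictly dominated by Down: 4 > 2 and 2 > 0. Eliminate Middle.
In a mixed equilibrium the column player is indifferent between Right and Left; this condition fixes p.
  the column player's payoff to Right: p·8 + (1−p)·0 = 8p
  the column player's payoff to Left: p·0 + (1−p)·3 = -3p + 3
  8p = -3p + 3  ⇒  11p = 3  ⇒  p = 3/11.

p = 3/11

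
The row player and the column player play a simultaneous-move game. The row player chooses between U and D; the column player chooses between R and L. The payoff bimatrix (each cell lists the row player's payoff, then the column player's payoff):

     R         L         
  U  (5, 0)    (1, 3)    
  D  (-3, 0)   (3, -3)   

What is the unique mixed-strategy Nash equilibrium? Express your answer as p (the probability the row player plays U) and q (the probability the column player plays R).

p = 1/2, q = 1/5

The row player's mix must leave the column player indifferent between R and L.
  the column player's payoff from R: p·0 + (1−p)·0 = 0
  the column player's payoff from L: p·3 + (1−p)·(-3) = 6p - 3
  0 = 6p - 3  ⇒  -6p = -3  ⇒  p = 1/2.
Set the row player's expected payoff from U equal to that from D:
  the row player's expected payoff from U: q·5 + (1−q)·1 = 4q + 1
  the row player's expected payoff from D: q·(-3) + (1−q)·3 = -6q + 3
  4q + 1 = -6q + 3  ⇒  10q = 2  ⇒  q = 1/5.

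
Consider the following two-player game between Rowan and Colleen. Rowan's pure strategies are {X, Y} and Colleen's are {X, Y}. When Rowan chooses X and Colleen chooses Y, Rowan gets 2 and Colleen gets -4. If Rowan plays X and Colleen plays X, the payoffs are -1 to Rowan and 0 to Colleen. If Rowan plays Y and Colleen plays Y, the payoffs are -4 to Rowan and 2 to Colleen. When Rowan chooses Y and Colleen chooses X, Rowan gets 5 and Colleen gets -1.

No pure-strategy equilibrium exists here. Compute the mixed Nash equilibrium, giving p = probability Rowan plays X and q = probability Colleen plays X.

For Colleen to be willing to mix, Colleen must be indifferent between X and Y, which pins down Rowan's mix.
  Colleen's expected payoff from X: p·0 + (1−p)·(-1) = p - 1
  Colleen's expected payoff from Y: p·(-4) + (1−p)·2 = -6p + 2
  p - 1 = -6p + 2  ⇒  7p = 3  ⇒  p = 3/7.
Rowan's indifference between X and Y determines Colleen's mixing probability q:
  Rowan's payoff from X: q·(-1) + (1−q)·2 = -3q + 2
  Rowan's payoff from Y: q·5 + (1−q)·(-4) = 9q - 4
  -3q + 2 = 9q - 4  ⇒  -12q = -6  ⇒  q = 1/2.

p = 3/7, q = 1/2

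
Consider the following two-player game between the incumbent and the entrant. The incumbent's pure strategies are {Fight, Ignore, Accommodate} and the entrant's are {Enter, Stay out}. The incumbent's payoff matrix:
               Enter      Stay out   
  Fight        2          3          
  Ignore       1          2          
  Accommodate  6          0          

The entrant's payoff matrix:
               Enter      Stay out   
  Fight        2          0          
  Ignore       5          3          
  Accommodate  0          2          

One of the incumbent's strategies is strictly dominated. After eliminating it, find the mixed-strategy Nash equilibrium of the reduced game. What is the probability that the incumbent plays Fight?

The incumbent's strategy Ignore is strictly dominated by Fight: 2 > 1 and 3 > 2. Eliminate Ignore.
Set the entrant's expected payoff from Enter equal to that from Stay out:
  the entrant's payoff from Enter: p·2 + (1−p)·0 = 2p
  the entrant's payoff from Stay out: p·0 + (1−p)·2 = -2p + 2
  2p = -2p + 2  ⇒  4p = 2  ⇒  p = 1/2.

p = 1/2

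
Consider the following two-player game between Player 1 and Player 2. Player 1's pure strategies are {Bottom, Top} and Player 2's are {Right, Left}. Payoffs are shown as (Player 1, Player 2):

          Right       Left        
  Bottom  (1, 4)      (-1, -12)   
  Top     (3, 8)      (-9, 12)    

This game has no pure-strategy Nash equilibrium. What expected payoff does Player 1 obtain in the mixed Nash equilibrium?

3/5

Player 1's indifference between Bottom and Top determines Player 2's mixing probability q:
  Player 1's payoff to Bottom: q·1 + (1−q)·(-1) = 2q - 1
  Player 1's payoff to Top: q·3 + (1−q)·(-9) = 12q - 9
  2q - 1 = 12q - 9  ⇒  -10q = -8  ⇒  q = 4/5.
At equilibrium Player 1 is indifferent across rows, so Player 1's payoff equals the payoff from Bottom: (4/5)·1 + (1/5)·(-1) = 3/5.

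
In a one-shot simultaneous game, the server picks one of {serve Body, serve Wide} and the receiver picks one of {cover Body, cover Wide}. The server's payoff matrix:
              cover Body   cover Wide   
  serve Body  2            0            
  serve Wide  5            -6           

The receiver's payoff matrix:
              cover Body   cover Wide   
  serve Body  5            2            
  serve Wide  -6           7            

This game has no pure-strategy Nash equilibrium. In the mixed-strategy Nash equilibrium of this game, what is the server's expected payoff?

4/3

The server's indifference between serve Body and serve Wide determines the receiver's mixing probability q:
  the server's expected payoff from serve Body: q·2 + (1−q)·0 = 2q
  the server's expected payoff from serve Wide: q·5 + (1−q)·(-6) = 11q - 6
  2q = 11q - 6  ⇒  -9q = -6  ⇒  q = 2/3.
At equilibrium the server is indifferent across rows, so the server's payoff equals the payoff from serve Body: (2/3)·2 + (1/3)·0 = 4/3.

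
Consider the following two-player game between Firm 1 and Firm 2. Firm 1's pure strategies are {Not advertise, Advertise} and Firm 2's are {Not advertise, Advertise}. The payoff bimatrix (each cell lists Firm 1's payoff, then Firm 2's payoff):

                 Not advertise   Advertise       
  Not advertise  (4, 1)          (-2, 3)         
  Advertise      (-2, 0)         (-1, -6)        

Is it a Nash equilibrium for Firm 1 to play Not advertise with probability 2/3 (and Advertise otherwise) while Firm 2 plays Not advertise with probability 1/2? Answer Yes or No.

No

Given Firm 1's mix p = 2/3, Firm 2's payoff from Not advertise is 2/3 but from Advertise is 0. Firm 2 strictly prefers Not advertise, so Firm 2 would not mix.
So the proposed profile is not a Nash equilibrium.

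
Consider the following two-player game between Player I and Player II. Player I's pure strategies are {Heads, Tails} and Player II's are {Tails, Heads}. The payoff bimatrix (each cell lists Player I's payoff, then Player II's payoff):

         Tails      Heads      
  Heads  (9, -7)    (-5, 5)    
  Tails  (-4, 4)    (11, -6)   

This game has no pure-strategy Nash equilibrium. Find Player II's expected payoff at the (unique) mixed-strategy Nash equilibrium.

Player II's indifference between Tails and Heads determines Player I's mixing probability p:
  Player II's payoff to Tails: p·(-7) + (1−p)·4 = -11p + 4
  Player II's payoff to Heads: p·5 + (1−p)·(-6) = 11p - 6
  -11p + 4 = 11p - 6  ⇒  -22p = -10  ⇒  p = 5/11.
At equilibrium Player II is indifferent across columns, so Player II's payoff equals the payoff from Tails: (5/11)·(-7) + (6/11)·4 = -1.

-1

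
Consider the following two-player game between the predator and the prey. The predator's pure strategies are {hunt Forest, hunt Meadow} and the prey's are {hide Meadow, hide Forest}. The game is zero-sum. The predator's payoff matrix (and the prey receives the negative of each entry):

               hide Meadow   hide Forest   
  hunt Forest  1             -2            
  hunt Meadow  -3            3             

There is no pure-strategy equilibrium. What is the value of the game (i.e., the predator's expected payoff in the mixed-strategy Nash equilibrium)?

In a mixed equilibrium the predator is indifferent between hunt Forest and hunt Meadow; this condition fixes q.
  the predator's payoff from hunt Forest: q·1 + (1−q)·(-2) = 3q - 2
  the predator's payoff from hunt Meadow: q·(-3) + (1−q)·3 = -6q + 3
  3q - 2 = -6q + 3  ⇒  9q = 5  ⇒  q = 5/9.
The value is the predator's expected payoff against this mix (using hunt Forest): (5/9)·1 + (4/9)·(-2) = -1/3.

v = -1/3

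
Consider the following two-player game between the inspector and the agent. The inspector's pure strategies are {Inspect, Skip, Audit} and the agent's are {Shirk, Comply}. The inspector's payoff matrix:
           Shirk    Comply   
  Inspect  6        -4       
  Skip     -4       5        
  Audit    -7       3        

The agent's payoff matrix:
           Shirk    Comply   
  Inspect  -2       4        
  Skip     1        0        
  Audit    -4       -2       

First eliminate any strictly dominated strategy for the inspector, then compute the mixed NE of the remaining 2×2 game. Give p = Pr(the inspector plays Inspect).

The inspector's strategy Audit is strictly dominated by Skip: -4 > -7 and 5 > 3. Eliminate Audit.
The agent's indifference between Shirk and Comply determines the inspector's mixing probability p:
  the agent's payoff from Shirk: p·(-2) + (1−p)·1 = -3p + 1
  the agent's payoff from Comply: p·4 + (1−p)·0 = 4p
  -3p + 1 = 4p  ⇒  -7p = -1  ⇒  p = 1/7.

p = 1/7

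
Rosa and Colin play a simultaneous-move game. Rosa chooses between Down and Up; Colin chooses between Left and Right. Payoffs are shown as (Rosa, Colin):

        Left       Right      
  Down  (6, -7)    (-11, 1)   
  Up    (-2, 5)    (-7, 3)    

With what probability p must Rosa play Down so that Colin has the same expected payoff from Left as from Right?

Colin's indifference between Left and Right determines Rosa's mixing probability p:
  Colin's payoff from Left: p·(-7) + (1−p)·5 = -12p + 5
  Colin's payoff from Right: p·1 + (1−p)·3 = -2p + 3
  -12p + 5 = -2p + 3  ⇒  -10p = -2  ⇒  p = 1/5.

p = 1/5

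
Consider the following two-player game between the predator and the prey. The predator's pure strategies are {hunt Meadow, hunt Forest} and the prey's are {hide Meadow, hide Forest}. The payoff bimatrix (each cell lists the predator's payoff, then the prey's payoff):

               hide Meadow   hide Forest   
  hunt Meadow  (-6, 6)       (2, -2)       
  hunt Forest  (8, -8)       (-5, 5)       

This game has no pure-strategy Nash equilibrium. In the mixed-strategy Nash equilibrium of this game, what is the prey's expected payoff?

For the prey to be willing to mix, the prey must be indifferent between hide Meadow and hide Forest, which pins down the predator's mix.
  the prey's payoff to hide Meadow: p·6 + (1−p)·(-8) = 14p - 8
  the prey's payoff to hide Forest: p·(-2) + (1−p)·5 = -7p + 5
  14p - 8 = -7p + 5  ⇒  21p = 13  ⇒  p = 13/21.
At equilibrium the prey is indifferent across columns, so the prey's payoff equals the payoff from hide Meadow: (13/21)·6 + (8/21)·(-8) = 2/3.

2/3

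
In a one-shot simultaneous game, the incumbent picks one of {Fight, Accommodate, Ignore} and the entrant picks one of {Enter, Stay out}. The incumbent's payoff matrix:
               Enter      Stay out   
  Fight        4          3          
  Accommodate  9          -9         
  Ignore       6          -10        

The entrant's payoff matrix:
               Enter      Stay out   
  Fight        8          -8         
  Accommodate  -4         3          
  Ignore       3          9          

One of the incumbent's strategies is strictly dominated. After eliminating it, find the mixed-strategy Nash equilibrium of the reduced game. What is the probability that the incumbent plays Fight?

The incumbent's strategy Ignore is strictly dominated by Accommodate: 9 > 6 and -9 > -10. Eliminate Ignore.
Set the entrant's expected payoff from Enter equal to that from Stay out:
  the entrant's expected payoff from Enter: p·8 + (1−p)·(-4) = 12p - 4
  the entrant's expected payoff from Stay out: p·(-8) + (1−p)·3 = -11p + 3
  12p - 4 = -11p + 3  ⇒  23p = 7  ⇒  p = 7/23.

p = 7/23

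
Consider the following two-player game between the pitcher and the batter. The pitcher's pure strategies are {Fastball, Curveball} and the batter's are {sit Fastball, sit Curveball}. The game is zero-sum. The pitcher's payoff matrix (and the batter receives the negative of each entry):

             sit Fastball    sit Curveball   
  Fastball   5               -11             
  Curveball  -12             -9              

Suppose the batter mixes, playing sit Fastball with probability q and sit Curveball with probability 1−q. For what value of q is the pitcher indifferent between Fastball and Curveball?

q = 2/19

The batter's mix must leave the pitcher indifferent between Fastball and Curveball.
  the pitcher's payoff from Fastball: q·5 + (1−q)·(-11) = 16q - 11
  the pitcher's payoff from Curveball: q·(-12) + (1−q)·(-9) = -3q - 9
  16q - 11 = -3q - 9  ⇒  19q = 2  ⇒  q = 2/19.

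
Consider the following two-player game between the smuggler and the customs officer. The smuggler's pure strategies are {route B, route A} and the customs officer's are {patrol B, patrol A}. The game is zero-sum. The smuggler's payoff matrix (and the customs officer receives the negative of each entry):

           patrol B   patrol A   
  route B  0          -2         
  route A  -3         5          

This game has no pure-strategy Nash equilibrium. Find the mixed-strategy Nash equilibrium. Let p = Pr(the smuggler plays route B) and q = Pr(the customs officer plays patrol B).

The smuggler's mix must leave the customs officer indifferent between patrol B and patrol A.
  the customs officer's payoff from patrol B: p·0 + (1−p)·3 = -3p + 3
  the customs officer's payoff from patrol A: p·2 + (1−p)·(-5) = 7p - 5
  -3p + 3 = 7p - 5  ⇒  -10p = -8  ⇒  p = 4/5.
The smuggler's indifference between route B and route A determines the customs officer's mixing probability q:
  the smuggler's payoff from route B: q·0 + (1−q)·(-2) = 2q - 2
  the smuggler's payoff from route A: q·(-3) + (1−q)·5 = -8q + 5
  2q - 2 = -8q + 5  ⇒  10q = 7  ⇒  q = 7/10.

p = 4/5, q = 7/10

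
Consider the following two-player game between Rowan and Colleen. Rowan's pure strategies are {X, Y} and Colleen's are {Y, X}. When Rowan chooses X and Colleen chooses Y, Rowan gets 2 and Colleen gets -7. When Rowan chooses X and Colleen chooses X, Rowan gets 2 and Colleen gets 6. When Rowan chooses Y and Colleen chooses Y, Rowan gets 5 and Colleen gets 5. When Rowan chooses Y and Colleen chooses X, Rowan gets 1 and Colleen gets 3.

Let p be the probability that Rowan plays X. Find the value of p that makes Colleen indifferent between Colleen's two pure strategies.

p = 2/15

In a mixed equilibrium Colleen is indifferent between Y and X; this condition fixes p.
  Colleen's payoff to Y: p·(-7) + (1−p)·5 = -12p + 5
  Colleen's payoff to X: p·6 + (1−p)·3 = 3p + 3
  -12p + 5 = 3p + 3  ⇒  -15p = -2  ⇒  p = 2/15.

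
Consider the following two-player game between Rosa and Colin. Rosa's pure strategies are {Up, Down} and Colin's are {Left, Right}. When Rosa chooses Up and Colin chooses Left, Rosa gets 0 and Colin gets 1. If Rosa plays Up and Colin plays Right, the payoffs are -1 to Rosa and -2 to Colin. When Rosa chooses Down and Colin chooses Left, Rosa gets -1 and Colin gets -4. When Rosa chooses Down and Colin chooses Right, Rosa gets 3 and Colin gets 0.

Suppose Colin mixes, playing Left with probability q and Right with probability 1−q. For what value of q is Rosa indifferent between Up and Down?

q = 4/5

Colin's mix must leave Rosa indifferent between Up and Down.
  Rosa's payoff to Up: q·0 + (1−q)·(-1) = q - 1
  Rosa's payoff to Down: q·(-1) + (1−q)·3 = -4q + 3
  q - 1 = -4q + 3  ⇒  5q = 4  ⇒  q = 4/5.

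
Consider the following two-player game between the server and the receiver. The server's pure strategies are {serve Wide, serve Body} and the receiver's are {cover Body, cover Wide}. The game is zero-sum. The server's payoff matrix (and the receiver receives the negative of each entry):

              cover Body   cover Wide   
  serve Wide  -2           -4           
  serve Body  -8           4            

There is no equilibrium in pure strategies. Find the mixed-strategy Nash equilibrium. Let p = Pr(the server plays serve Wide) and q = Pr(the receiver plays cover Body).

For the receiver to be willing to mix, the receiver must be indifferent between cover Body and cover Wide, which pins down the server's mix.
  the receiver's payoff to cover Body: p·2 + (1−p)·8 = -6p + 8
  the receiver's payoff to cover Wide: p·4 + (1−p)·(-4) = 8p - 4
  -6p + 8 = 8p - 4  ⇒  -14p = -12  ⇒  p = 6/7.
In a mixed equilibrium the server is indifferent between serve Wide and serve Body; this condition fixes q.
  the server's payoff from serve Wide: q·(-2) + (1−q)·(-4) = 2q - 4
  the server's payoff from serve Body: q·(-8) + (1−q)·4 = -12q + 4
  2q - 4 = -12q + 4  ⇒  14q = 8  ⇒  q = 4/7.

p = 6/7, q = 4/7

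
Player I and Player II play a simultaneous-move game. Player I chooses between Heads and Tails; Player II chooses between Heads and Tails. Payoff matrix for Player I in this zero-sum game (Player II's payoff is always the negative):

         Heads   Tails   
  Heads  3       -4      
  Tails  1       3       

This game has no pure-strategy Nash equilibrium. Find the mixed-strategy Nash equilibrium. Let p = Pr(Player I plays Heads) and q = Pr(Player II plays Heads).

p = 2/9, q = 7/9

Player I's mix must leave Player II indifferent between Heads and Tails.
  Player II's payoff from Heads: p·(-3) + (1−p)·(-1) = -2p - 1
  Player II's payoff from Tails: p·4 + (1−p)·(-3) = 7p - 3
  -2p - 1 = 7p - 3  ⇒  -9p = -2  ⇒  p = 2/9.
Player I's indifference between Heads and Tails determines Player II's mixing probability q:
  Player I's payoff to Heads: q·3 + (1−q)·(-4) = 7q - 4
  Player I's payoff to Tails: q·1 + (1−q)·3 = -2q + 3
  7q - 4 = -2q + 3  ⇒  9q = 7  ⇒  q = 7/9.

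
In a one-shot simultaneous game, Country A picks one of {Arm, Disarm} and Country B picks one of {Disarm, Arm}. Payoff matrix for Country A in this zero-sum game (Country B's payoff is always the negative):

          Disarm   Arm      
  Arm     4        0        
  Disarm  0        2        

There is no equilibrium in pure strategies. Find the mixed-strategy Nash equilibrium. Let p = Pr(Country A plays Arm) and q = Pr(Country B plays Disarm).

Set Country B's expected payoff from Disarm equal to that from Arm:
  Country B's payoff from Disarm: p·(-4) + (1−p)·0 = -4p
  Country B's payoff from Arm: p·0 + (1−p)·(-2) = 2p - 2
  -4p = 2p - 2  ⇒  -6p = -2  ⇒  p = 1/3.
Set Country A's expected payoff from Arm equal to that from Disarm:
  Country A's payoff from Arm: q·4 + (1−q)·0 = 4q
  Country A's payoff from Disarm: q·0 + (1−q)·2 = -2q + 2
  4q = -2q + 2  ⇒  6q = 2  ⇒  q = 1/3.

p = 1/3, q = 1/3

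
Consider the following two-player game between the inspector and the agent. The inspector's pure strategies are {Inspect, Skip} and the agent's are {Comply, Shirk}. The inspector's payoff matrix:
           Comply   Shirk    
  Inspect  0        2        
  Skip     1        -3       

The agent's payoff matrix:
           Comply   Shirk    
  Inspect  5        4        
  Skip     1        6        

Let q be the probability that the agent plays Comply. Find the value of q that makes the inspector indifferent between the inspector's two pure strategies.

q = 5/6

The inspector's indifference between Inspect and Skip determines the agent's mixing probability q:
  the inspector's payoff from Inspect: q·0 + (1−q)·2 = -2q + 2
  the inspector's payoff from Skip: q·1 + (1−q)·(-3) = 4q - 3
  -2q + 2 = 4q - 3  ⇒  -6q = -5  ⇒  q = 5/6.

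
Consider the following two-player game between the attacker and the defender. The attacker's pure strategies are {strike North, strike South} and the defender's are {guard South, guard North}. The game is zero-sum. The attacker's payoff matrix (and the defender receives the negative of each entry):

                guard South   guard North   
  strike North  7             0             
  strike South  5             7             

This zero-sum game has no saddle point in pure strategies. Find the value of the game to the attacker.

v = 49/9

The defender's mix must leave the attacker indifferent between strike North and strike South.
  the attacker's expected payoff from strike North: q·7 + (1−q)·0 = 7q
  the attacker's expected payoff from strike South: q·5 + (1−q)·7 = -2q + 7
  7q = -2q + 7  ⇒  9q = 7  ⇒  q = 7/9.
The value is the attacker's expected payoff against this mix (using strike North): (7/9)·7 + (2/9)·0 = 49/9.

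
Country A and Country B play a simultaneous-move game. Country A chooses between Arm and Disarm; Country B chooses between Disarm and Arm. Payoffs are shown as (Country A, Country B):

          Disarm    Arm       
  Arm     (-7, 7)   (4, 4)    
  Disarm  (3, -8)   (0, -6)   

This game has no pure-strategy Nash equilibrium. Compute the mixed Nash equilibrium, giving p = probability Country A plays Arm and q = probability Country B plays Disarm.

For Country B to be willing to mix, Country B must be indifferent between Disarm and Arm, which pins down Country A's mix.
  Country B's expected payoff from Disarm: p·7 + (1−p)·(-8) = 15p - 8
  Country B's expected payoff from Arm: p·4 + (1−p)·(-6) = 10p - 6
  15p - 8 = 10p - 6  ⇒  5p = 2  ⇒  p = 2/5.
In a mixed equilibrium Country A is indifferent between Arm and Disarm; this condition fixes q.
  Country A's expected payoff from Arm: q·(-7) + (1−q)·4 = -11q + 4
  Country A's expected payoff from Disarm: q·3 + (1−q)·0 = 3q
  -11q + 4 = 3q  ⇒  -14q = -4  ⇒  q = 2/7.

p = 2/5, q = 2/7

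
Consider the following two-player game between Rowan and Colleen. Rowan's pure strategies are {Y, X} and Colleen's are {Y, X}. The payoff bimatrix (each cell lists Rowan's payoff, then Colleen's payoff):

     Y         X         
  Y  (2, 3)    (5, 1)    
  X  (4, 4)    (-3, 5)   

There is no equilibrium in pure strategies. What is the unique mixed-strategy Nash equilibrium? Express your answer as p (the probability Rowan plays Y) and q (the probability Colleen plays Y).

p = 1/3, q = 4/5

Colleen's indifference between Y and X determines Rowan's mixing probability p:
  Colleen's expected payoff from Y: p·3 + (1−p)·4 = -p + 4
  Colleen's expected payoff from X: p·1 + (1−p)·5 = -4p + 5
  -p + 4 = -4p + 5  ⇒  3p = 1  ⇒  p = 1/3.
For Rowan to be willing to mix, Rowan must be indifferent between Y and X, which pins down Colleen's mix.
  Rowan's expected payoff from Y: q·2 + (1−q)·5 = -3q + 5
  Rowan's expected payoff from X: q·4 + (1−q)·(-3) = 7q - 3
  -3q + 5 = 7q - 3  ⇒  -10q = -8  ⇒  q = 4/5.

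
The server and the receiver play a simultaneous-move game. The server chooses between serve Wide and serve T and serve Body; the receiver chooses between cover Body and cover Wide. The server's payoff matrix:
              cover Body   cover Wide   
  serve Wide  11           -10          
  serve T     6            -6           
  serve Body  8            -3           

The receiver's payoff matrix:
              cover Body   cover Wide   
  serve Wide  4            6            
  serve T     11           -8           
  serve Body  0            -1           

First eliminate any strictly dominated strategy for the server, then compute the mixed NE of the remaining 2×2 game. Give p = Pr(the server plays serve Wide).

p = 1/3

The server's strategy serve T is strictly dominated by serve Body: 8 > 6 and -3 > -6. Eliminate serve T.
For the receiver to be willing to mix, the receiver must be indifferent between cover Body and cover Wide, which pins down the server's mix.
  the receiver's payoff from cover Body: p·4 + (1−p)·0 = 4p
  the receiver's payoff from cover Wide: p·6 + (1−p)·(-1) = 7p - 1
  4p = 7p - 1  ⇒  -3p = -1  ⇒  p = 1/3.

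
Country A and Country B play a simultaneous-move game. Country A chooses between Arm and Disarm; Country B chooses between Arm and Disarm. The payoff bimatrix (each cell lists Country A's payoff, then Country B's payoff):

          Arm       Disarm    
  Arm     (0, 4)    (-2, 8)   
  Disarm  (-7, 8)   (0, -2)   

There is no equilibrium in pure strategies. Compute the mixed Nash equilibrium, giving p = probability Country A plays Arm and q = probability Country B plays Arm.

Country B's indifference between Arm and Disarm determines Country A's mixing probability p:
  Country B's payoff to Arm: p·4 + (1−p)·8 = -4p + 8
  Country B's payoff to Disarm: p·8 + (1−p)·(-2) = 10p - 2
  -4p + 8 = 10p - 2  ⇒  -14p = -10  ⇒  p = 5/7.
Country B's mix must leave Country A indifferent between Arm and Disarm.
  Country A's payoff to Arm: q·0 + (1−q)·(-2) = 2q - 2
  Country A's payoff to Disarm: q·(-7) + (1−q)·0 = -7q
  2q - 2 = -7q  ⇒  9q = 2  ⇒  q = 2/9.

p = 5/7, q = 2/9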